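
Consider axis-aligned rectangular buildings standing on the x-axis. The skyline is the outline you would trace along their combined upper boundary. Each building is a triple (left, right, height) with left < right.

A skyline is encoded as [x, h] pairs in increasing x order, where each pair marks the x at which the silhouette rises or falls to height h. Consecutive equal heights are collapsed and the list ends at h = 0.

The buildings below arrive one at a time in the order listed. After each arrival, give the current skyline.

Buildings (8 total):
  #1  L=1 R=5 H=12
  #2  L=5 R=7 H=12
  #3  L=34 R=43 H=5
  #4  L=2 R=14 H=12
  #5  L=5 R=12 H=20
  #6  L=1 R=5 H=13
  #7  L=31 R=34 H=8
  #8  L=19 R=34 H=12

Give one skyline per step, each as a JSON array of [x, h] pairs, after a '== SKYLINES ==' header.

== SKYLINES ==
[[1,12],[5,0]]
[[1,12],[7,0]]
[[1,12],[7,0],[34,5],[43,0]]
[[1,12],[14,0],[34,5],[43,0]]
[[1,12],[5,20],[12,12],[14,0],[34,5],[43,0]]
[[1,13],[5,20],[12,12],[14,0],[34,5],[43,0]]
[[1,13],[5,20],[12,12],[14,0],[31,8],[34,5],[43,0]]
[[1,13],[5,20],[12,12],[14,0],[19,12],[34,5],[43,0]]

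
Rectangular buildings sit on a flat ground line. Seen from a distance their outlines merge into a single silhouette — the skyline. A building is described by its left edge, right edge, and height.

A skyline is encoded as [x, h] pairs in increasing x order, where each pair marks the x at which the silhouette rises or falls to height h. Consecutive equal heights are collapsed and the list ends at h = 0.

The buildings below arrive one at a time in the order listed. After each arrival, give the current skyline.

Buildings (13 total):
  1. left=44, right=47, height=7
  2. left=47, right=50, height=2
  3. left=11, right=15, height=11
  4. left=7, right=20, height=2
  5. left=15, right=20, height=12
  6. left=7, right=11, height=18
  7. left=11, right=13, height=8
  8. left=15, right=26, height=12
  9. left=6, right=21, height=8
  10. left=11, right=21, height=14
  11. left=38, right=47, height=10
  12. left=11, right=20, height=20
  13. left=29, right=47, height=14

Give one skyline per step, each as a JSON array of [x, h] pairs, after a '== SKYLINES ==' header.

== SKYLINES ==
[[44,7],[47,0]]
[[44,7],[47,2],[50,0]]
[[11,11],[15,0],[44,7],[47,2],[50,0]]
[[7,2],[11,11],[15,2],[20,0],[44,7],[47,2],[50,0]]
[[7,2],[11,11],[15,12],[20,0],[44,7],[47,2],[50,0]]
[[7,18],[11,11],[15,12],[20,0],[44,7],[47,2],[50,0]]
[[7,18],[11,11],[15,12],[20,0],[44,7],[47,2],[50,0]]
[[7,18],[11,11],[15,12],[26,0],[44,7],[47,2],[50,0]]
[[6,8],[7,18],[11,11],[15,12],[26,0],[44,7],[47,2],[50,0]]
[[6,8],[7,18],[11,14],[21,12],[26,0],[44,7],[47,2],[50,0]]
[[6,8],[7,18],[11,14],[21,12],[26,0],[38,10],[47,2],[50,0]]
[[6,8],[7,18],[11,20],[20,14],[21,12],[26,0],[38,10],[47,2],[50,0]]
[[6,8],[7,18],[11,20],[20,14],[21,12],[26,0],[29,14],[47,2],[50,0]]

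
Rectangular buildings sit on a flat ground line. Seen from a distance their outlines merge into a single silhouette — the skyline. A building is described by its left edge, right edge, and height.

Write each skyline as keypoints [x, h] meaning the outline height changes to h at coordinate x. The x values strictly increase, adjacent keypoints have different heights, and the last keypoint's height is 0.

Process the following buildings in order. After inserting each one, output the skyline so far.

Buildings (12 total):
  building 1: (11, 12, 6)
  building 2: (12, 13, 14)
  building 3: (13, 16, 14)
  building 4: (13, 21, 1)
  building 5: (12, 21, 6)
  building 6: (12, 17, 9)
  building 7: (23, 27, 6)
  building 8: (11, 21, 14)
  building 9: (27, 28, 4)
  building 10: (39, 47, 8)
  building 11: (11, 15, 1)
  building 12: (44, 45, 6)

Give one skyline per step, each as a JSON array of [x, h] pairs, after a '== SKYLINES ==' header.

== SKYLINES ==
[[11,6],[12,0]]
[[11,6],[12,14],[13,0]]
[[11,6],[12,14],[16,0]]
[[11,6],[12,14],[16,1],[21,0]]
[[11,6],[12,14],[16,6],[21,0]]
[[11,6],[12,14],[16,9],[17,6],[21,0]]
[[11,6],[12,14],[16,9],[17,6],[21,0],[23,6],[27,0]]
[[11,14],[21,0],[23,6],[27,0]]
[[11,14],[21,0],[23,6],[27,4],[28,0]]
[[11,14],[21,0],[23,6],[27,4],[28,0],[39,8],[47,0]]
[[11,14],[21,0],[23,6],[27,4],[28,0],[39,8],[47,0]]
[[11,14],[21,0],[23,6],[27,4],[28,0],[39,8],[47,0]]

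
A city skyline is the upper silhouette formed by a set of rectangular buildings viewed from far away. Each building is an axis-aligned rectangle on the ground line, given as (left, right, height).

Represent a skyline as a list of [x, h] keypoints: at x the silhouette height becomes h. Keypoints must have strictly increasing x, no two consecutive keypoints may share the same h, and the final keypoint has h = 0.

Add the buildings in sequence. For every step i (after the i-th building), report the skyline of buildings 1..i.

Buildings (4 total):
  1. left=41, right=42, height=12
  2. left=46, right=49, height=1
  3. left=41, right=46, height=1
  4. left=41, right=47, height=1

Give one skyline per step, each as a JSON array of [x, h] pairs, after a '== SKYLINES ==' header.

== SKYLINES ==
[[41,12],[42,0]]
[[41,12],[42,0],[46,1],[49,0]]
[[41,12],[42,1],[49,0]]
[[41,12],[42,1],[49,0]]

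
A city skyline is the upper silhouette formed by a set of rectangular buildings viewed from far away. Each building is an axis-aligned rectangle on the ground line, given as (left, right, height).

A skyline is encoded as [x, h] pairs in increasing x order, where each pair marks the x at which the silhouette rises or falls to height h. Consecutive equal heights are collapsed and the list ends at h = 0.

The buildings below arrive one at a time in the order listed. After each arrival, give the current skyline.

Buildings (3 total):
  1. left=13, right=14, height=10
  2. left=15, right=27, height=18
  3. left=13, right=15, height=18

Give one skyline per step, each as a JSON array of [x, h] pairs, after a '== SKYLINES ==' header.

== SKYLINES ==
[[13,10],[14,0]]
[[13,10],[14,0],[15,18],[27,0]]
[[13,18],[27,0]]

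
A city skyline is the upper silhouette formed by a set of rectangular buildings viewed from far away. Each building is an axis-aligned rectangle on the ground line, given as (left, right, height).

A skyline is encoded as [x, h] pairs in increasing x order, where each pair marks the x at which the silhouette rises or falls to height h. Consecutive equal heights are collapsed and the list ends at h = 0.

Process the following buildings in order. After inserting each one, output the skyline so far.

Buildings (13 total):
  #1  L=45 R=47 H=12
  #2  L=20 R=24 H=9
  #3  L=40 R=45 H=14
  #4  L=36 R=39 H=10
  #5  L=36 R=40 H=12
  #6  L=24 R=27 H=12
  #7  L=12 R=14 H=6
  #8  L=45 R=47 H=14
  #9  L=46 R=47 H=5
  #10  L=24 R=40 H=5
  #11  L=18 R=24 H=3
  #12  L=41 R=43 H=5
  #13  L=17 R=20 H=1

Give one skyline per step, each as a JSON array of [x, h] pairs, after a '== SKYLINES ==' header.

== SKYLINES ==
[[45,12],[47,0]]
[[20,9],[24,0],[45,12],[47,0]]
[[20,9],[24,0],[40,14],[45,12],[47,0]]
[[20,9],[24,0],[36,10],[39,0],[40,14],[45,12],[47,0]]
[[20,9],[24,0],[36,12],[40,14],[45,12],[47,0]]
[[20,9],[24,12],[27,0],[36,12],[40,14],[45,12],[47,0]]
[[12,6],[14,0],[20,9],[24,12],[27,0],[36,12],[40,14],[45,12],[47,0]]
[[12,6],[14,0],[20,9],[24,12],[27,0],[36,12],[40,14],[47,0]]
[[12,6],[14,0],[20,9],[24,12],[27,0],[36,12],[40,14],[47,0]]
[[12,6],[14,0],[20,9],[24,12],[27,5],[36,12],[40,14],[47,0]]
[[12,6],[14,0],[18,3],[20,9],[24,12],[27,5],[36,12],[40,14],[47,0]]
[[12,6],[14,0],[18,3],[20,9],[24,12],[27,5],[36,12],[40,14],[47,0]]
[[12,6],[14,0],[17,1],[18,3],[20,9],[24,12],[27,5],[36,12],[40,14],[47,0]]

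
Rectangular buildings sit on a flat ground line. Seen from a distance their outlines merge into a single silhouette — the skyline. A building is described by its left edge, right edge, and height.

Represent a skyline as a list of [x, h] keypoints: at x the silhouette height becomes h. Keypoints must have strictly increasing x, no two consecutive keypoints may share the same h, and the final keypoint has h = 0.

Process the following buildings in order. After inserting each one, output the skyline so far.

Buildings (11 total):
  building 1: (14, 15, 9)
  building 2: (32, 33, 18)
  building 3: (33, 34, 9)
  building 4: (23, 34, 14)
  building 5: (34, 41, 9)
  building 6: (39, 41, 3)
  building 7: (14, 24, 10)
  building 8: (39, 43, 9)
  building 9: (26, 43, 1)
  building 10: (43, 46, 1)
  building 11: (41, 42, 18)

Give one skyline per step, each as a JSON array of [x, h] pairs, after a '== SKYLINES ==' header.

== SKYLINES ==
[[14,9],[15,0]]
[[14,9],[15,0],[32,18],[33,0]]
[[14,9],[15,0],[32,18],[33,9],[34,0]]
[[14,9],[15,0],[23,14],[32,18],[33,14],[34,0]]
[[14,9],[15,0],[23,14],[32,18],[33,14],[34,9],[41,0]]
[[14,9],[15,0],[23,14],[32,18],[33,14],[34,9],[41,0]]
[[14,10],[23,14],[32,18],[33,14],[34,9],[41,0]]
[[14,10],[23,14],[32,18],[33,14],[34,9],[43,0]]
[[14,10],[23,14],[32,18],[33,14],[34,9],[43,0]]
[[14,10],[23,14],[32,18],[33,14],[34,9],[43,1],[46,0]]
[[14,10],[23,14],[32,18],[33,14],[34,9],[41,18],[42,9],[43,1],[46,0]]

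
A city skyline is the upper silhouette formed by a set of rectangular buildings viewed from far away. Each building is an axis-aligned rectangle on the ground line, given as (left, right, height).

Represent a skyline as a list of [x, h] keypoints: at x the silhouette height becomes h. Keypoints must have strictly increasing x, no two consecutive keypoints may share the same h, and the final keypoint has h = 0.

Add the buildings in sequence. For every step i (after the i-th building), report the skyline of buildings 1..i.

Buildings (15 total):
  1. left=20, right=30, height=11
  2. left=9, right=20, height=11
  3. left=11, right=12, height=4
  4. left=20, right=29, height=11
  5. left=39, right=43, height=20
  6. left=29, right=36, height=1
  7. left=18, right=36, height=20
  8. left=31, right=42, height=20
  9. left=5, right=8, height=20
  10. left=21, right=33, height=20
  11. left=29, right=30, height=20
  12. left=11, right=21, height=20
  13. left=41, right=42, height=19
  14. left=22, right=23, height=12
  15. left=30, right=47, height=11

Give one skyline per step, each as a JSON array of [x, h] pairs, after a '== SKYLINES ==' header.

== SKYLINES ==
[[20,11],[30,0]]
[[9,11],[30,0]]
[[9,11],[30,0]]
[[9,11],[30,0]]
[[9,11],[30,0],[39,20],[43,0]]
[[9,11],[30,1],[36,0],[39,20],[43,0]]
[[9,11],[18,20],[36,0],[39,20],[43,0]]
[[9,11],[18,20],[43,0]]
[[5,20],[8,0],[9,11],[18,20],[43,0]]
[[5,20],[8,0],[9,11],[18,20],[43,0]]
[[5,20],[8,0],[9,11],[18,20],[43,0]]
[[5,20],[8,0],[9,11],[11,20],[43,0]]
[[5,20],[8,0],[9,11],[11,20],[43,0]]
[[5,20],[8,0],[9,11],[11,20],[43,0]]
[[5,20],[8,0],[9,11],[11,20],[43,11],[47,0]]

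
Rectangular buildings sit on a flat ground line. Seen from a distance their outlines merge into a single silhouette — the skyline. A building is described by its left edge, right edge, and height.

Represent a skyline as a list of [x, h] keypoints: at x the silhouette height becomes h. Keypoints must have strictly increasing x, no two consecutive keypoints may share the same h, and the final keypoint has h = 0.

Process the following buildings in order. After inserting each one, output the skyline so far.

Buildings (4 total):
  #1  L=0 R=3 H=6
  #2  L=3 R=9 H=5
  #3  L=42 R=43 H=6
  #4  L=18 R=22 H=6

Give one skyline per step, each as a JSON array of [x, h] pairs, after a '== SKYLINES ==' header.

== SKYLINES ==
[[0,6],[3,0]]
[[0,6],[3,5],[9,0]]
[[0,6],[3,5],[9,0],[42,6],[43,0]]
[[0,6],[3,5],[9,0],[18,6],[22,0],[42,6],[43,0]]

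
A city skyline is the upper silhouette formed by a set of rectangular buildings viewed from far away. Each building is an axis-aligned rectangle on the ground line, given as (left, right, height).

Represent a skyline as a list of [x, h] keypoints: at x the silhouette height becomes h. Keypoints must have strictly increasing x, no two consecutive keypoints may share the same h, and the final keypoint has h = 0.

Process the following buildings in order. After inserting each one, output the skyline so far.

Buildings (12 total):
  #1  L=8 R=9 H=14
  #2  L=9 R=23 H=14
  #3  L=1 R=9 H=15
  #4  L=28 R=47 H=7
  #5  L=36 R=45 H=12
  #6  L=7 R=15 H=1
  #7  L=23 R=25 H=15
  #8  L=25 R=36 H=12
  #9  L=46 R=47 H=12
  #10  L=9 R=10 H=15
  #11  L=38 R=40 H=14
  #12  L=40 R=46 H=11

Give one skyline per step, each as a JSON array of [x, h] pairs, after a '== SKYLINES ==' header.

== SKYLINES ==
[[8,14],[9,0]]
[[8,14],[23,0]]
[[1,15],[9,14],[23,0]]
[[1,15],[9,14],[23,0],[28,7],[47,0]]
[[1,15],[9,14],[23,0],[28,7],[36,12],[45,7],[47,0]]
[[1,15],[9,14],[23,0],[28,7],[36,12],[45,7],[47,0]]
[[1,15],[9,14],[23,15],[25,0],[28,7],[36,12],[45,7],[47,0]]
[[1,15],[9,14],[23,15],[25,12],[45,7],[47,0]]
[[1,15],[9,14],[23,15],[25,12],[45,7],[46,12],[47,0]]
[[1,15],[10,14],[23,15],[25,12],[45,7],[46,12],[47,0]]
[[1,15],[10,14],[23,15],[25,12],[38,14],[40,12],[45,7],[46,12],[47,0]]
[[1,15],[10,14],[23,15],[25,12],[38,14],[40,12],[45,11],[46,12],[47,0]]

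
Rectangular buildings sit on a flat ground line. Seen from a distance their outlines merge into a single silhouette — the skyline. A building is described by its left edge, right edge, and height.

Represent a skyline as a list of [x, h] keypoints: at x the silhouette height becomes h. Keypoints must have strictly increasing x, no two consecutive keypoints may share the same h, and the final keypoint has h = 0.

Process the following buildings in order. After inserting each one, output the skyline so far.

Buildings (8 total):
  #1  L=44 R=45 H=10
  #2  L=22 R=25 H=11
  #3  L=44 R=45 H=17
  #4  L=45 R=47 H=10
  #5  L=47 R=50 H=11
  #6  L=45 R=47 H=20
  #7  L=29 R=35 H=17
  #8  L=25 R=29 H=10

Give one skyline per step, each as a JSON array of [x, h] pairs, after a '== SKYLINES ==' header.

== SKYLINES ==
[[44,10],[45,0]]
[[22,11],[25,0],[44,10],[45,0]]
[[22,11],[25,0],[44,17],[45,0]]
[[22,11],[25,0],[44,17],[45,10],[47,0]]
[[22,11],[25,0],[44,17],[45,10],[47,11],[50,0]]
[[22,11],[25,0],[44,17],[45,20],[47,11],[50,0]]
[[22,11],[25,0],[29,17],[35,0],[44,17],[45,20],[47,11],[50,0]]
[[22,11],[25,10],[29,17],[35,0],[44,17],[45,20],[47,11],[50,0]]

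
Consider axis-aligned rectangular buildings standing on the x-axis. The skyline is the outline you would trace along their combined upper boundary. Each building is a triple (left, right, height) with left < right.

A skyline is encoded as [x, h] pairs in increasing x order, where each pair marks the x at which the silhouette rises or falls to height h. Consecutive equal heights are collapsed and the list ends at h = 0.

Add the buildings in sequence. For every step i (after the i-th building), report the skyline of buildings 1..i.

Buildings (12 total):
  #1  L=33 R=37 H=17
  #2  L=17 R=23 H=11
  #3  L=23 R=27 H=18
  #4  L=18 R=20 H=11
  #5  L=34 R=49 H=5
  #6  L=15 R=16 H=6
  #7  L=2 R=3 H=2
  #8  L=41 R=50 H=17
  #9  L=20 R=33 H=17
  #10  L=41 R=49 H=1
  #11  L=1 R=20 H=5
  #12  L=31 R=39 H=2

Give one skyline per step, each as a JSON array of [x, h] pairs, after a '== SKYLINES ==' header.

== SKYLINES ==
[[33,17],[37,0]]
[[17,11],[23,0],[33,17],[37,0]]
[[17,11],[23,18],[27,0],[33,17],[37,0]]
[[17,11],[23,18],[27,0],[33,17],[37,0]]
[[17,11],[23,18],[27,0],[33,17],[37,5],[49,0]]
[[15,6],[16,0],[17,11],[23,18],[27,0],[33,17],[37,5],[49,0]]
[[2,2],[3,0],[15,6],[16,0],[17,11],[23,18],[27,0],[33,17],[37,5],[49,0]]
[[2,2],[3,0],[15,6],[16,0],[17,11],[23,18],[27,0],[33,17],[37,5],[41,17],[50,0]]
[[2,2],[3,0],[15,6],[16,0],[17,11],[20,17],[23,18],[27,17],[37,5],[41,17],[50,0]]
[[2,2],[3,0],[15,6],[16,0],[17,11],[20,17],[23,18],[27,17],[37,5],[41,17],[50,0]]
[[1,5],[15,6],[16,5],[17,11],[20,17],[23,18],[27,17],[37,5],[41,17],[50,0]]
[[1,5],[15,6],[16,5],[17,11],[20,17],[23,18],[27,17],[37,5],[41,17],[50,0]]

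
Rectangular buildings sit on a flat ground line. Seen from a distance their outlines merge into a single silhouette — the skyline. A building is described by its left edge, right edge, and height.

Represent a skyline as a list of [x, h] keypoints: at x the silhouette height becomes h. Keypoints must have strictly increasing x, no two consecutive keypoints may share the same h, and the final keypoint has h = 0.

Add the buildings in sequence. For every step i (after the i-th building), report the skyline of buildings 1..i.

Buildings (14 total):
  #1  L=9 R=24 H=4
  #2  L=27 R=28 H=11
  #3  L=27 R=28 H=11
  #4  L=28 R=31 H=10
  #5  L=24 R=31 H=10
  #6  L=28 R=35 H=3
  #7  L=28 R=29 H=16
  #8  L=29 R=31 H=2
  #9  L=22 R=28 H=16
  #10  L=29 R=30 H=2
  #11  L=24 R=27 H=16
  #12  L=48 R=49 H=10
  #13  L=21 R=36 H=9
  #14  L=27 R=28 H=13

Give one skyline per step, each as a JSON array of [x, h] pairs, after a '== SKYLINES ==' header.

== SKYLINES ==
[[9,4],[24,0]]
[[9,4],[24,0],[27,11],[28,0]]
[[9,4],[24,0],[27,11],[28,0]]
[[9,4],[24,0],[27,11],[28,10],[31,0]]
[[9,4],[24,10],[27,11],[28,10],[31,0]]
[[9,4],[24,10],[27,11],[28,10],[31,3],[35,0]]
[[9,4],[24,10],[27,11],[28,16],[29,10],[31,3],[35,0]]
[[9,4],[24,10],[27,11],[28,16],[29,10],[31,3],[35,0]]
[[9,4],[22,16],[29,10],[31,3],[35,0]]
[[9,4],[22,16],[29,10],[31,3],[35,0]]
[[9,4],[22,16],[29,10],[31,3],[35,0]]
[[9,4],[22,16],[29,10],[31,3],[35,0],[48,10],[49,0]]
[[9,4],[21,9],[22,16],[29,10],[31,9],[36,0],[48,10],[49,0]]
[[9,4],[21,9],[22,16],[29,10],[31,9],[36,0],[48,10],[49,0]]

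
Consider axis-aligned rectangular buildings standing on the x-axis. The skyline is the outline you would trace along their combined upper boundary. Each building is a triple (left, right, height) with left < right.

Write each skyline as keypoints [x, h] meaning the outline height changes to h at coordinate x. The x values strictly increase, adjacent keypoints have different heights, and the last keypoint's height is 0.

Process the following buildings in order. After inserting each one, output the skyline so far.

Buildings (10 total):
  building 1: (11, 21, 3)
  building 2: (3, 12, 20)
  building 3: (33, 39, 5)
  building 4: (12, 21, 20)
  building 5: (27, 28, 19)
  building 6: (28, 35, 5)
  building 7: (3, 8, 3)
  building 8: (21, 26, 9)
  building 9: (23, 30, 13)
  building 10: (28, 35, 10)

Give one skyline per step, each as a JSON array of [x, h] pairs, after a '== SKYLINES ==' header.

== SKYLINES ==
[[11,3],[21,0]]
[[3,20],[12,3],[21,0]]
[[3,20],[12,3],[21,0],[33,5],[39,0]]
[[3,20],[21,0],[33,5],[39,0]]
[[3,20],[21,0],[27,19],[28,0],[33,5],[39,0]]
[[3,20],[21,0],[27,19],[28,5],[39,0]]
[[3,20],[21,0],[27,19],[28,5],[39,0]]
[[3,20],[21,9],[26,0],[27,19],[28,5],[39,0]]
[[3,20],[21,9],[23,13],[27,19],[28,13],[30,5],[39,0]]
[[3,20],[21,9],[23,13],[27,19],[28,13],[30,10],[35,5],[39,0]]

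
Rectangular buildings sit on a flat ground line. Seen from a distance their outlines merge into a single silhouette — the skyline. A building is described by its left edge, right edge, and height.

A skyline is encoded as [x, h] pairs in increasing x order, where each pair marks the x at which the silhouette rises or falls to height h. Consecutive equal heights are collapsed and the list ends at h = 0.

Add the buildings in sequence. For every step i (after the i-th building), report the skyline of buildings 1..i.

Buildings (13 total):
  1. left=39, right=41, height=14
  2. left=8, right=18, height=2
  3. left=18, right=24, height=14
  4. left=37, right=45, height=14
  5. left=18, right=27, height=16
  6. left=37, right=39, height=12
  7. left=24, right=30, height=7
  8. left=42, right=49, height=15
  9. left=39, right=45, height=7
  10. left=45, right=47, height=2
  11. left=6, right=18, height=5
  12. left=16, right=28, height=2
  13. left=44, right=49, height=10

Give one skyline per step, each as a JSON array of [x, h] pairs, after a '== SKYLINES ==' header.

== SKYLINES ==
[[39,14],[41,0]]
[[8,2],[18,0],[39,14],[41,0]]
[[8,2],[18,14],[24,0],[39,14],[41,0]]
[[8,2],[18,14],[24,0],[37,14],[45,0]]
[[8,2],[18,16],[27,0],[37,14],[45,0]]
[[8,2],[18,16],[27,0],[37,14],[45,0]]
[[8,2],[18,16],[27,7],[30,0],[37,14],[45,0]]
[[8,2],[18,16],[27,7],[30,0],[37,14],[42,15],[49,0]]
[[8,2],[18,16],[27,7],[30,0],[37,14],[42,15],[49,0]]
[[8,2],[18,16],[27,7],[30,0],[37,14],[42,15],[49,0]]
[[6,5],[18,16],[27,7],[30,0],[37,14],[42,15],[49,0]]
[[6,5],[18,16],[27,7],[30,0],[37,14],[42,15],[49,0]]
[[6,5],[18,16],[27,7],[30,0],[37,14],[42,15],[49,0]]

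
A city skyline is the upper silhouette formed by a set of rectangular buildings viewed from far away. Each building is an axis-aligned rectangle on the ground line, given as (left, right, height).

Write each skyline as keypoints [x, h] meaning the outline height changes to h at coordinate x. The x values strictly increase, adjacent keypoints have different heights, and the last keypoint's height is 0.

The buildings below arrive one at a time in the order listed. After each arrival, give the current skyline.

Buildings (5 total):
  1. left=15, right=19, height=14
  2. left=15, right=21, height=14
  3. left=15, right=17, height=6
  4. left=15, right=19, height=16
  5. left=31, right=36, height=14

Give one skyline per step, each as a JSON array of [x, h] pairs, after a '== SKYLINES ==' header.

== SKYLINES ==
[[15,14],[19,0]]
[[15,14],[21,0]]
[[15,14],[21,0]]
[[15,16],[19,14],[21,0]]
[[15,16],[19,14],[21,0],[31,14],[36,0]]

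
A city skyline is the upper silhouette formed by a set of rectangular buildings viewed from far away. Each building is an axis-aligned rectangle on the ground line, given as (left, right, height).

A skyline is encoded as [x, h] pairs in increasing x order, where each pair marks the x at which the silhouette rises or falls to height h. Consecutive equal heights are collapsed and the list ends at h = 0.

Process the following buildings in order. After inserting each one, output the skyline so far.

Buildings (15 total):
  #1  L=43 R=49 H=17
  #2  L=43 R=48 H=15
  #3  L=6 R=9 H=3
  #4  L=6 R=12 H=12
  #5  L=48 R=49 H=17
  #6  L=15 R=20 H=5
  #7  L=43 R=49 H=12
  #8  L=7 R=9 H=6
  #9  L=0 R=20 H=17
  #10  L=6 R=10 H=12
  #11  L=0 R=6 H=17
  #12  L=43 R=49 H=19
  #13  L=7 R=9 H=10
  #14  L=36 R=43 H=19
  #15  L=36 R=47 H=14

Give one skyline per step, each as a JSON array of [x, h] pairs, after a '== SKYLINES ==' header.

== SKYLINES ==
[[43,17],[49,0]]
[[43,17],[49,0]]
[[6,3],[9,0],[43,17],[49,0]]
[[6,12],[12,0],[43,17],[49,0]]
[[6,12],[12,0],[43,17],[49,0]]
[[6,12],[12,0],[15,5],[20,0],[43,17],[49,0]]
[[6,12],[12,0],[15,5],[20,0],[43,17],[49,0]]
[[6,12],[12,0],[15,5],[20,0],[43,17],[49,0]]
[[0,17],[20,0],[43,17],[49,0]]
[[0,17],[20,0],[43,17],[49,0]]
[[0,17],[20,0],[43,17],[49,0]]
[[0,17],[20,0],[43,19],[49,0]]
[[0,17],[20,0],[43,19],[49,0]]
[[0,17],[20,0],[36,19],[49,0]]
[[0,17],[20,0],[36,19],[49,0]]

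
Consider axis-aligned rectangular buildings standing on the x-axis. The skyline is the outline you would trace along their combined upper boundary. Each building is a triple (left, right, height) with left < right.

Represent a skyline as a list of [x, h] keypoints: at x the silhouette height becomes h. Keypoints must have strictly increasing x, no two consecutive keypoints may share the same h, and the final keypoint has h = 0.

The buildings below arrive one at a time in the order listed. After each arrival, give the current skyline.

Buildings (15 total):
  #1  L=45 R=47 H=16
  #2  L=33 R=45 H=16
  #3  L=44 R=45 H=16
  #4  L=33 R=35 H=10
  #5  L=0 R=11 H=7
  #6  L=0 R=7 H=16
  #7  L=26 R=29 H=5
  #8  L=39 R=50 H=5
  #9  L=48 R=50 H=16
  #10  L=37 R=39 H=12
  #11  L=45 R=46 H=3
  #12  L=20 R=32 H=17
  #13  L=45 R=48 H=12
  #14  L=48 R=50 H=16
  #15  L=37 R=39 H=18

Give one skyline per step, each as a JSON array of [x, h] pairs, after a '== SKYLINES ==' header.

== SKYLINES ==
[[45,16],[47,0]]
[[33,16],[47,0]]
[[33,16],[47,0]]
[[33,16],[47,0]]
[[0,7],[11,0],[33,16],[47,0]]
[[0,16],[7,7],[11,0],[33,16],[47,0]]
[[0,16],[7,7],[11,0],[26,5],[29,0],[33,16],[47,0]]
[[0,16],[7,7],[11,0],[26,5],[29,0],[33,16],[47,5],[50,0]]
[[0,16],[7,7],[11,0],[26,5],[29,0],[33,16],[47,5],[48,16],[50,0]]
[[0,16],[7,7],[11,0],[26,5],[29,0],[33,16],[47,5],[48,16],[50,0]]
[[0,16],[7,7],[11,0],[26,5],[29,0],[33,16],[47,5],[48,16],[50,0]]
[[0,16],[7,7],[11,0],[20,17],[32,0],[33,16],[47,5],[48,16],[50,0]]
[[0,16],[7,7],[11,0],[20,17],[32,0],[33,16],[47,12],[48,16],[50,0]]
[[0,16],[7,7],[11,0],[20,17],[32,0],[33,16],[47,12],[48,16],[50,0]]
[[0,16],[7,7],[11,0],[20,17],[32,0],[33,16],[37,18],[39,16],[47,12],[48,16],[50,0]]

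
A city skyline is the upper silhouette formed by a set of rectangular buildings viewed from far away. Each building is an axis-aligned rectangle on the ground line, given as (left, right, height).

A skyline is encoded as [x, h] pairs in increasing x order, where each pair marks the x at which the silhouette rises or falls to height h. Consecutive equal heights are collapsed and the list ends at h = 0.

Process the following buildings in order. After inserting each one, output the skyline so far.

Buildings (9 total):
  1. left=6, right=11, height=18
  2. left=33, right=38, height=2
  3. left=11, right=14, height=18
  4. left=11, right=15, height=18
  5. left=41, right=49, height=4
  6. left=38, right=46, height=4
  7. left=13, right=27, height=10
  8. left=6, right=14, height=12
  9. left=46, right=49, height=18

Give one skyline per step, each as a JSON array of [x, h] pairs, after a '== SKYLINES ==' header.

== SKYLINES ==
[[6,18],[11,0]]
[[6,18],[11,0],[33,2],[38,0]]
[[6,18],[14,0],[33,2],[38,0]]
[[6,18],[15,0],[33,2],[38,0]]
[[6,18],[15,0],[33,2],[38,0],[41,4],[49,0]]
[[6,18],[15,0],[33,2],[38,4],[49,0]]
[[6,18],[15,10],[27,0],[33,2],[38,4],[49,0]]
[[6,18],[15,10],[27,0],[33,2],[38,4],[49,0]]
[[6,18],[15,10],[27,0],[33,2],[38,4],[46,18],[49,0]]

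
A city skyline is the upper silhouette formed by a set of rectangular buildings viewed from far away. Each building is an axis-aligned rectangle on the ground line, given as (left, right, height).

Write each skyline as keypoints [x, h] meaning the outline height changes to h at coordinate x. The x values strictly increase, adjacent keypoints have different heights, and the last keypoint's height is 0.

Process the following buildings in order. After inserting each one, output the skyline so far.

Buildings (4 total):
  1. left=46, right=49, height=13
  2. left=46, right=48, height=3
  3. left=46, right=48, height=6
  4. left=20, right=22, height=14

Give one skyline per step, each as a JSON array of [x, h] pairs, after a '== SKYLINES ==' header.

== SKYLINES ==
[[46,13],[49,0]]
[[46,13],[49,0]]
[[46,13],[49,0]]
[[20,14],[22,0],[46,13],[49,0]]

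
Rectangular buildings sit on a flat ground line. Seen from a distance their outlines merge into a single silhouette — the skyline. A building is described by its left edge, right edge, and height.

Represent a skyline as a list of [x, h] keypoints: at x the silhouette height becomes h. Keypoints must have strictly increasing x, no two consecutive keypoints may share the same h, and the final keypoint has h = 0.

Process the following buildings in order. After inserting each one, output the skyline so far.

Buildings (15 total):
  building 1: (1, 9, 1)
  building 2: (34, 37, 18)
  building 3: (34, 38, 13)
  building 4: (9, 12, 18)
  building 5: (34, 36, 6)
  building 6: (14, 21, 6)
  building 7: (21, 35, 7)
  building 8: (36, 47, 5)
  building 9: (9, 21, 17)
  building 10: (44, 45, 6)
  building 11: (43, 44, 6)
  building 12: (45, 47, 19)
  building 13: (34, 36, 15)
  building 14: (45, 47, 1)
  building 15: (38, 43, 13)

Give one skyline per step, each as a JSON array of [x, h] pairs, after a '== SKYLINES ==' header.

== SKYLINES ==
[[1,1],[9,0]]
[[1,1],[9,0],[34,18],[37,0]]
[[1,1],[9,0],[34,18],[37,13],[38,0]]
[[1,1],[9,18],[12,0],[34,18],[37,13],[38,0]]
[[1,1],[9,18],[12,0],[34,18],[37,13],[38,0]]
[[1,1],[9,18],[12,0],[14,6],[21,0],[34,18],[37,13],[38,0]]
[[1,1],[9,18],[12,0],[14,6],[21,7],[34,18],[37,13],[38,0]]
[[1,1],[9,18],[12,0],[14,6],[21,7],[34,18],[37,13],[38,5],[47,0]]
[[1,1],[9,18],[12,17],[21,7],[34,18],[37,13],[38,5],[47,0]]
[[1,1],[9,18],[12,17],[21,7],[34,18],[37,13],[38,5],[44,6],[45,5],[47,0]]
[[1,1],[9,18],[12,17],[21,7],[34,18],[37,13],[38,5],[43,6],[45,5],[47,0]]
[[1,1],[9,18],[12,17],[21,7],[34,18],[37,13],[38,5],[43,6],[45,19],[47,0]]
[[1,1],[9,18],[12,17],[21,7],[34,18],[37,13],[38,5],[43,6],[45,19],[47,0]]
[[1,1],[9,18],[12,17],[21,7],[34,18],[37,13],[38,5],[43,6],[45,19],[47,0]]
[[1,1],[9,18],[12,17],[21,7],[34,18],[37,13],[43,6],[45,19],[47,0]]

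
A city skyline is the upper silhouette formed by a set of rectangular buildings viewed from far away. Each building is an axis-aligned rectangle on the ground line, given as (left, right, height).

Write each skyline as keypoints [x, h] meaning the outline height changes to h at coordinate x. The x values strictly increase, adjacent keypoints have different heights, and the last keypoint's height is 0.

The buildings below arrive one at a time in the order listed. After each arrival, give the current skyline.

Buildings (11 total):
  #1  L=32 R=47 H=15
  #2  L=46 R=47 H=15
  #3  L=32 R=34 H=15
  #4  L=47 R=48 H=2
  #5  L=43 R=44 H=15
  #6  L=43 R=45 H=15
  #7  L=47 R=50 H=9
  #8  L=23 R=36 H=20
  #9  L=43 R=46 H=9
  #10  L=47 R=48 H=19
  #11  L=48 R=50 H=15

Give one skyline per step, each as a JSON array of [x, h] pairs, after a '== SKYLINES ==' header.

== SKYLINES ==
[[32,15],[47,0]]
[[32,15],[47,0]]
[[32,15],[47,0]]
[[32,15],[47,2],[48,0]]
[[32,15],[47,2],[48,0]]
[[32,15],[47,2],[48,0]]
[[32,15],[47,9],[50,0]]
[[23,20],[36,15],[47,9],[50,0]]
[[23,20],[36,15],[47,9],[50,0]]
[[23,20],[36,15],[47,19],[48,9],[50,0]]
[[23,20],[36,15],[47,19],[48,15],[50,0]]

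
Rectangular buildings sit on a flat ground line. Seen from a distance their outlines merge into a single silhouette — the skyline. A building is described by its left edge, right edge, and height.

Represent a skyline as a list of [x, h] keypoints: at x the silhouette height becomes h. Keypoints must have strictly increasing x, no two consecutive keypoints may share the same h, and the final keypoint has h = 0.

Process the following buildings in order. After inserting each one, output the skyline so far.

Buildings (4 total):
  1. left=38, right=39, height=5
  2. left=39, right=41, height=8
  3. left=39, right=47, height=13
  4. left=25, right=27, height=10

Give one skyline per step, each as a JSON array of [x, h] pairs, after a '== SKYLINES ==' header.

== SKYLINES ==
[[38,5],[39,0]]
[[38,5],[39,8],[41,0]]
[[38,5],[39,13],[47,0]]
[[25,10],[27,0],[38,5],[39,13],[47,0]]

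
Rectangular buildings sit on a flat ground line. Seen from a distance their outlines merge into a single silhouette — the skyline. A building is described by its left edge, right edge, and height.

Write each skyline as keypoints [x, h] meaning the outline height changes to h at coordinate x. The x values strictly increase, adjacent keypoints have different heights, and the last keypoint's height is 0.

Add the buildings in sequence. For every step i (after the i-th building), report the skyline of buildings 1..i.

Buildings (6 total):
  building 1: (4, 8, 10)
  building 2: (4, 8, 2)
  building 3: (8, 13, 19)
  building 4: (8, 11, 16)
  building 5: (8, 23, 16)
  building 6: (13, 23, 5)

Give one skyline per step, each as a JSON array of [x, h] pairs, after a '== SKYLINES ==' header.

== SKYLINES ==
[[4,10],[8,0]]
[[4,10],[8,0]]
[[4,10],[8,19],[13,0]]
[[4,10],[8,19],[13,0]]
[[4,10],[8,19],[13,16],[23,0]]
[[4,10],[8,19],[13,16],[23,0]]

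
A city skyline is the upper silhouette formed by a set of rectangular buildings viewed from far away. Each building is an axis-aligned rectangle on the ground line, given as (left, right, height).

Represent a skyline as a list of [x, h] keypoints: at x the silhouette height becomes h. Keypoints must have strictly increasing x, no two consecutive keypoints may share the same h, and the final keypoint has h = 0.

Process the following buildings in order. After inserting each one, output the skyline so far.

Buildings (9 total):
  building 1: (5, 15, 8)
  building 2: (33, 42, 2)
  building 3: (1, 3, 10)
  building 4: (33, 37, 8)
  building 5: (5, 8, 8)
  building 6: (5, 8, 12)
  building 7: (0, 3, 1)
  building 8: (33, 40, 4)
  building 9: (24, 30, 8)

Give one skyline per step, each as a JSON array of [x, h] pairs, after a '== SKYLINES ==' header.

== SKYLINES ==
[[5,8],[15,0]]
[[5,8],[15,0],[33,2],[42,0]]
[[1,10],[3,0],[5,8],[15,0],[33,2],[42,0]]
[[1,10],[3,0],[5,8],[15,0],[33,8],[37,2],[42,0]]
[[1,10],[3,0],[5,8],[15,0],[33,8],[37,2],[42,0]]
[[1,10],[3,0],[5,12],[8,8],[15,0],[33,8],[37,2],[42,0]]
[[0,1],[1,10],[3,0],[5,12],[8,8],[15,0],[33,8],[37,2],[42,0]]
[[0,1],[1,10],[3,0],[5,12],[8,8],[15,0],[33,8],[37,4],[40,2],[42,0]]
[[0,1],[1,10],[3,0],[5,12],[8,8],[15,0],[24,8],[30,0],[33,8],[37,4],[40,2],[42,0]]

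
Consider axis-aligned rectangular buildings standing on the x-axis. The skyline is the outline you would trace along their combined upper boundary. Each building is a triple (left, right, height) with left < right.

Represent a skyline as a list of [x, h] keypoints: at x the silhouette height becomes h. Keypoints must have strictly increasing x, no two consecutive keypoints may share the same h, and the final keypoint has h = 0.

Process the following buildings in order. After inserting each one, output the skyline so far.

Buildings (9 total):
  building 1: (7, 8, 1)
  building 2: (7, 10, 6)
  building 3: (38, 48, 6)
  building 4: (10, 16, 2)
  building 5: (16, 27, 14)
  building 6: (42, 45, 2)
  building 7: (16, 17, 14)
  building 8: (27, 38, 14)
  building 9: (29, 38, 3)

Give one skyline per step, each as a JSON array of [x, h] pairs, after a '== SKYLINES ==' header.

== SKYLINES ==
[[7,1],[8,0]]
[[7,6],[10,0]]
[[7,6],[10,0],[38,6],[48,0]]
[[7,6],[10,2],[16,0],[38,6],[48,0]]
[[7,6],[10,2],[16,14],[27,0],[38,6],[48,0]]
[[7,6],[10,2],[16,14],[27,0],[38,6],[48,0]]
[[7,6],[10,2],[16,14],[27,0],[38,6],[48,0]]
[[7,6],[10,2],[16,14],[38,6],[48,0]]
[[7,6],[10,2],[16,14],[38,6],[48,0]]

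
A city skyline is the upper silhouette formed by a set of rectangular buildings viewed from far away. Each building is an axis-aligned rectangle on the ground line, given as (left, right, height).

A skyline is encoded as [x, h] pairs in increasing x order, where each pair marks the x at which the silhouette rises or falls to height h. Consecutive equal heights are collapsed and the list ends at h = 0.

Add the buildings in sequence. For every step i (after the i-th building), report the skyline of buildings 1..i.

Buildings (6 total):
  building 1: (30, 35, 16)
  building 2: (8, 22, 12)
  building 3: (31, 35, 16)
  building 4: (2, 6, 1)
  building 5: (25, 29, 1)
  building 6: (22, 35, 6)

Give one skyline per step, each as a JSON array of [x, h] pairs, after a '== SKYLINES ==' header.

== SKYLINES ==
[[30,16],[35,0]]
[[8,12],[22,0],[30,16],[35,0]]
[[8,12],[22,0],[30,16],[35,0]]
[[2,1],[6,0],[8,12],[22,0],[30,16],[35,0]]
[[2,1],[6,0],[8,12],[22,0],[25,1],[29,0],[30,16],[35,0]]
[[2,1],[6,0],[8,12],[22,6],[30,16],[35,0]]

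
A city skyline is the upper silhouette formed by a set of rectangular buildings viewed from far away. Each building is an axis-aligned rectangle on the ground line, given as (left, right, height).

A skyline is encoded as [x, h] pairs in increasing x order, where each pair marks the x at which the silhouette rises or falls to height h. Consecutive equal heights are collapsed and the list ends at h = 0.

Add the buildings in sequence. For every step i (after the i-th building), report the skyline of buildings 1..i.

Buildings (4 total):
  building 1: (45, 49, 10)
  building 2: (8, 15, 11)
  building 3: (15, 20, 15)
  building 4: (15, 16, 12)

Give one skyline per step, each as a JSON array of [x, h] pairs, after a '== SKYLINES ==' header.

== SKYLINES ==
[[45,10],[49,0]]
[[8,11],[15,0],[45,10],[49,0]]
[[8,11],[15,15],[20,0],[45,10],[49,0]]
[[8,11],[15,15],[20,0],[45,10],[49,0]]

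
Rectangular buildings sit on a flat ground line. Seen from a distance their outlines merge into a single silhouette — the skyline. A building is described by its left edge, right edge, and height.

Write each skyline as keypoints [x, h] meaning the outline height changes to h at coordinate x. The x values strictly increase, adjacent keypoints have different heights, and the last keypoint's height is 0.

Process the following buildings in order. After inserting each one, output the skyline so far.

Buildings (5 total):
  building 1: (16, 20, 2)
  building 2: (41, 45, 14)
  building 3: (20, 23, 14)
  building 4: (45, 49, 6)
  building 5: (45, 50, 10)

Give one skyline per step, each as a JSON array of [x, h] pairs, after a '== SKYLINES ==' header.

== SKYLINES ==
[[16,2],[20,0]]
[[16,2],[20,0],[41,14],[45,0]]
[[16,2],[20,14],[23,0],[41,14],[45,0]]
[[16,2],[20,14],[23,0],[41,14],[45,6],[49,0]]
[[16,2],[20,14],[23,0],[41,14],[45,10],[50,0]]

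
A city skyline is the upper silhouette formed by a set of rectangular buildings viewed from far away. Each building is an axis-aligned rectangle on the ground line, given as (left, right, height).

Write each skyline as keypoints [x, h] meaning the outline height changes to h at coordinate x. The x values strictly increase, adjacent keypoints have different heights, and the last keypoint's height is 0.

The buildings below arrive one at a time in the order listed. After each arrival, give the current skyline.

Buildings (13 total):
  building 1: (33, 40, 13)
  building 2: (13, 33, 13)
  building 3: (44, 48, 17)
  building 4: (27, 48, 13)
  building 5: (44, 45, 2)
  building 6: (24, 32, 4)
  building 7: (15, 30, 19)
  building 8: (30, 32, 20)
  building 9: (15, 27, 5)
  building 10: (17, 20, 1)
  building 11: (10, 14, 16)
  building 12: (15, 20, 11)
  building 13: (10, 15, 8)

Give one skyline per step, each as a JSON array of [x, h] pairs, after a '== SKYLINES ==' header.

== SKYLINES ==
[[33,13],[40,0]]
[[13,13],[40,0]]
[[13,13],[40,0],[44,17],[48,0]]
[[13,13],[44,17],[48,0]]
[[13,13],[44,17],[48,0]]
[[13,13],[44,17],[48,0]]
[[13,13],[15,19],[30,13],[44,17],[48,0]]
[[13,13],[15,19],[30,20],[32,13],[44,17],[48,0]]
[[13,13],[15,19],[30,20],[32,13],[44,17],[48,0]]
[[13,13],[15,19],[30,20],[32,13],[44,17],[48,0]]
[[10,16],[14,13],[15,19],[30,20],[32,13],[44,17],[48,0]]
[[10,16],[14,13],[15,19],[30,20],[32,13],[44,17],[48,0]]
[[10,16],[14,13],[15,19],[30,20],[32,13],[44,17],[48,0]]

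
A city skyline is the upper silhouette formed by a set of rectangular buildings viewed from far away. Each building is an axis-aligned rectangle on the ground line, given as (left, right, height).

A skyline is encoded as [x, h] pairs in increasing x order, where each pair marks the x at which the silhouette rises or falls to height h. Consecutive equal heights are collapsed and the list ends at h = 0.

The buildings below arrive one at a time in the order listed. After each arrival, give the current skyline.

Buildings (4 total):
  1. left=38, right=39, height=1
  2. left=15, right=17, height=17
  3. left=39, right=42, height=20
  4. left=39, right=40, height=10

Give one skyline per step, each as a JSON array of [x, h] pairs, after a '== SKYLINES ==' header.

== SKYLINES ==
[[38,1],[39,0]]
[[15,17],[17,0],[38,1],[39,0]]
[[15,17],[17,0],[38,1],[39,20],[42,0]]
[[15,17],[17,0],[38,1],[39,20],[42,0]]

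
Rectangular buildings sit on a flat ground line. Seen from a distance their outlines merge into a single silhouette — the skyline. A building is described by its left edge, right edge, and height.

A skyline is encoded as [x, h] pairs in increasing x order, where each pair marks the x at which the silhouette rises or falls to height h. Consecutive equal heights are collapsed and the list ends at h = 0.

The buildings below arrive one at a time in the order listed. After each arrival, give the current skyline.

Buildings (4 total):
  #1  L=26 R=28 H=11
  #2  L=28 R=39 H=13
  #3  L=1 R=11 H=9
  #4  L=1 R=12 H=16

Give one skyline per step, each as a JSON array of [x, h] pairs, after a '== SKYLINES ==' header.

== SKYLINES ==
[[26,11],[28,0]]
[[26,11],[28,13],[39,0]]
[[1,9],[11,0],[26,11],[28,13],[39,0]]
[[1,16],[12,0],[26,11],[28,13],[39,0]]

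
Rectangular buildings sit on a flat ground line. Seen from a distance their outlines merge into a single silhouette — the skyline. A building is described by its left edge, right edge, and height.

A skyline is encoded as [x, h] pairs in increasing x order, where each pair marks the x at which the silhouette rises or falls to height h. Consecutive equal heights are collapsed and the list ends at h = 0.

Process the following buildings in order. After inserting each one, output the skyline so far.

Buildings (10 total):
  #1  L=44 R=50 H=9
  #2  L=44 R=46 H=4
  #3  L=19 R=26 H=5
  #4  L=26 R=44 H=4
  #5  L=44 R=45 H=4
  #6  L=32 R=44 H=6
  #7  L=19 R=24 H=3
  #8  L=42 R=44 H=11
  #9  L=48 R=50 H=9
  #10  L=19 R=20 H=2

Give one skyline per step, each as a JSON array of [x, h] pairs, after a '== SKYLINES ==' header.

== SKYLINES ==
[[44,9],[50,0]]
[[44,9],[50,0]]
[[19,5],[26,0],[44,9],[50,0]]
[[19,5],[26,4],[44,9],[50,0]]
[[19,5],[26,4],[44,9],[50,0]]
[[19,5],[26,4],[32,6],[44,9],[50,0]]
[[19,5],[26,4],[32,6],[44,9],[50,0]]
[[19,5],[26,4],[32,6],[42,11],[44,9],[50,0]]
[[19,5],[26,4],[32,6],[42,11],[44,9],[50,0]]
[[19,5],[26,4],[32,6],[42,11],[44,9],[50,0]]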